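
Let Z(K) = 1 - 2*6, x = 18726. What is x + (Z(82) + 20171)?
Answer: 38886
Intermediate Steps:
Z(K) = -11 (Z(K) = 1 - 12 = -11)
x + (Z(82) + 20171) = 18726 + (-11 + 20171) = 18726 + 20160 = 38886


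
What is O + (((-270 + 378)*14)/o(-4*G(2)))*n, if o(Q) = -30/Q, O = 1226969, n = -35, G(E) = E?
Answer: 1212857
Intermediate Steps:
O + (((-270 + 378)*14)/o(-4*G(2)))*n = 1226969 + (((-270 + 378)*14)/((-30/((-4*2)))))*(-35) = 1226969 + ((108*14)/((-30/(-8))))*(-35) = 1226969 + (1512/((-30*(-⅛))))*(-35) = 1226969 + (1512/(15/4))*(-35) = 1226969 + (1512*(4/15))*(-35) = 1226969 + (2016/5)*(-35) = 1226969 - 14112 = 1212857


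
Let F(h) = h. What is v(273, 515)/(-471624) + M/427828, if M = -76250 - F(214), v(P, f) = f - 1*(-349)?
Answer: -379498968/2101812007 ≈ -0.18056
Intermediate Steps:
v(P, f) = 349 + f (v(P, f) = f + 349 = 349 + f)
M = -76464 (M = -76250 - 1*214 = -76250 - 214 = -76464)
v(273, 515)/(-471624) + M/427828 = (349 + 515)/(-471624) - 76464/427828 = 864*(-1/471624) - 76464*1/427828 = -36/19651 - 19116/106957 = -379498968/2101812007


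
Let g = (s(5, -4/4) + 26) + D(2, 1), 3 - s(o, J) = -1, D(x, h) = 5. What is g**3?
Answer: 42875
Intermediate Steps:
s(o, J) = 4 (s(o, J) = 3 - 1*(-1) = 3 + 1 = 4)
g = 35 (g = (4 + 26) + 5 = 30 + 5 = 35)
g**3 = 35**3 = 42875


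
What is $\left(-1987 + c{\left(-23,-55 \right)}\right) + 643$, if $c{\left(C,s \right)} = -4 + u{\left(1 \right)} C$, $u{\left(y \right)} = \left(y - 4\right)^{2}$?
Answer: $-1555$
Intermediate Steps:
$u{\left(y \right)} = \left(-4 + y\right)^{2}$
$c{\left(C,s \right)} = -4 + 9 C$ ($c{\left(C,s \right)} = -4 + \left(-4 + 1\right)^{2} C = -4 + \left(-3\right)^{2} C = -4 + 9 C$)
$\left(-1987 + c{\left(-23,-55 \right)}\right) + 643 = \left(-1987 + \left(-4 + 9 \left(-23\right)\right)\right) + 643 = \left(-1987 - 211\right) + 643 = -2198 + 643 = -1555$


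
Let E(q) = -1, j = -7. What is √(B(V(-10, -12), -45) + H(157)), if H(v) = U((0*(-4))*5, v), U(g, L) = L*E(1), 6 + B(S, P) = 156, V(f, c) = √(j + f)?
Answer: I*√7 ≈ 2.6458*I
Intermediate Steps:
V(f, c) = √(-7 + f)
B(S, P) = 150 (B(S, P) = -6 + 156 = 150)
U(g, L) = -L (U(g, L) = L*(-1) = -L)
H(v) = -v
√(B(V(-10, -12), -45) + H(157)) = √(150 - 1*157) = √(150 - 157) = √(-7) = I*√7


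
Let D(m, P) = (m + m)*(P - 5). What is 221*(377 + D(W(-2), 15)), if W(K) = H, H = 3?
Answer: 96577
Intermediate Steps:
W(K) = 3
D(m, P) = 2*m*(-5 + P) (D(m, P) = (2*m)*(-5 + P) = 2*m*(-5 + P))
221*(377 + D(W(-2), 15)) = 221*(377 + 2*3*(-5 + 15)) = 221*(377 + 2*3*10) = 221*(377 + 60) = 221*437 = 96577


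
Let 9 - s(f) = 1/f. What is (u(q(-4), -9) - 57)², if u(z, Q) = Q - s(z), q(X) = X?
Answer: 90601/16 ≈ 5662.6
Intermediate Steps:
s(f) = 9 - 1/f
u(z, Q) = -9 + Q + 1/z (u(z, Q) = Q - (9 - 1/z) = Q + (-9 + 1/z) = -9 + Q + 1/z)
(u(q(-4), -9) - 57)² = ((-9 - 9 + 1/(-4)) - 57)² = ((-9 - 9 - ¼) - 57)² = (-73/4 - 57)² = (-301/4)² = 90601/16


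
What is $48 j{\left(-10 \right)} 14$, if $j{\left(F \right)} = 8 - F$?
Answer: $12096$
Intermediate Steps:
$48 j{\left(-10 \right)} 14 = 48 \left(8 - -10\right) 14 = 48 \left(8 + 10\right) 14 = 48 \cdot 18 \cdot 14 = 864 \cdot 14 = 12096$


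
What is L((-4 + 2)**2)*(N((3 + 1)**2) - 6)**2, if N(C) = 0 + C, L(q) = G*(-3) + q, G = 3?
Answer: -500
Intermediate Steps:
L(q) = -9 + q (L(q) = 3*(-3) + q = -9 + q)
N(C) = C
L((-4 + 2)**2)*(N((3 + 1)**2) - 6)**2 = (-9 + (-4 + 2)**2)*((3 + 1)**2 - 6)**2 = (-9 + (-2)**2)*(4**2 - 6)**2 = (-9 + 4)*(16 - 6)**2 = -5*10**2 = -5*100 = -500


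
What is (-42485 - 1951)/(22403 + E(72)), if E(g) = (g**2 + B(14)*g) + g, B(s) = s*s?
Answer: -44436/41771 ≈ -1.0638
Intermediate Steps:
B(s) = s**2
E(g) = g**2 + 197*g (E(g) = (g**2 + 14**2*g) + g = (g**2 + 196*g) + g = g**2 + 197*g)
(-42485 - 1951)/(22403 + E(72)) = (-42485 - 1951)/(22403 + 72*(197 + 72)) = -44436/(22403 + 72*269) = -44436/(22403 + 19368) = -44436/41771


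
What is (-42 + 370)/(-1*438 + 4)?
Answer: -164/217 ≈ -0.75576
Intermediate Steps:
(-42 + 370)/(-1*438 + 4) = 328/(-438 + 4) = 328/(-434) = 328*(-1/434) = -164/217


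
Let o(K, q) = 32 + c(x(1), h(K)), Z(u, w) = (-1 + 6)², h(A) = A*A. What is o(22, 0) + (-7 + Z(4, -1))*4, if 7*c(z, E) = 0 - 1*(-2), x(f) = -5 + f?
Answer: 730/7 ≈ 104.29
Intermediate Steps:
h(A) = A²
c(z, E) = 2/7 (c(z, E) = (0 - 1*(-2))/7 = (0 + 2)/7 = (⅐)*2 = 2/7)
Z(u, w) = 25 (Z(u, w) = 5² = 25)
o(K, q) = 226/7 (o(K, q) = 32 + 2/7 = 226/7)
o(22, 0) + (-7 + Z(4, -1))*4 = 226/7 + (-7 + 25)*4 = 226/7 + 18*4 = 226/7 + 72 = 730/7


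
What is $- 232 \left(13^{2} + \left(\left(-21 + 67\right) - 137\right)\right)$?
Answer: $-18096$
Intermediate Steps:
$- 232 \left(13^{2} + \left(\left(-21 + 67\right) - 137\right)\right) = - 232 \left(169 + \left(46 - 137\right)\right) = - 232 \left(169 - 91\right) = \left(-232\right) 78 = -18096$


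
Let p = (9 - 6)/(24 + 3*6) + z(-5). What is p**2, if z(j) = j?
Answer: 4761/196 ≈ 24.291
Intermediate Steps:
p = -69/14 (p = (9 - 6)/(24 + 3*6) - 5 = 3/(24 + 18) - 5 = 3/42 - 5 = 3*(1/42) - 5 = 1/14 - 5 = -69/14 ≈ -4.9286)
p**2 = (-69/14)**2 = 4761/196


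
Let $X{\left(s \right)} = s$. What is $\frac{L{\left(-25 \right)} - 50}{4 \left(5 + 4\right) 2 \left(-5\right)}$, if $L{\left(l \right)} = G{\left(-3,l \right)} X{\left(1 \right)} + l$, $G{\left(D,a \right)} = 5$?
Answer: $\frac{7}{36} \approx 0.19444$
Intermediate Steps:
$L{\left(l \right)} = 5 + l$ ($L{\left(l \right)} = 5 \cdot 1 + l = 5 + l$)
$\frac{L{\left(-25 \right)} - 50}{4 \left(5 + 4\right) 2 \left(-5\right)} = \frac{\left(5 - 25\right) - 50}{4 \left(5 + 4\right) 2 \left(-5\right)} = \frac{-20 - 50}{4 \cdot 9 \cdot 2 \left(-5\right)} = \frac{1}{4 \cdot 18 \left(-5\right)} \left(-70\right) = \frac{1}{72 \left(-5\right)} \left(-70\right) = \frac{1}{-360} \left(-70\right) = \left(- \frac{1}{360}\right) \left(-70\right) = \frac{7}{36}$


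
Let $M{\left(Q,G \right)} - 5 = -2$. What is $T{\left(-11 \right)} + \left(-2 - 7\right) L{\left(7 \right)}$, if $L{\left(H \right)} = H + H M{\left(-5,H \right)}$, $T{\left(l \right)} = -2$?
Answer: $-254$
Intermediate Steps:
$M{\left(Q,G \right)} = 3$ ($M{\left(Q,G \right)} = 5 - 2 = 3$)
$L{\left(H \right)} = 4 H$ ($L{\left(H \right)} = H + H 3 = H + 3 H = 4 H$)
$T{\left(-11 \right)} + \left(-2 - 7\right) L{\left(7 \right)} = -2 + \left(-2 - 7\right) 4 \cdot 7 = -2 + \left(-2 - 7\right) 28 = -2 - 252 = -254$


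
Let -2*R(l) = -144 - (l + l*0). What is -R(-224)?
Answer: 40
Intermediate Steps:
R(l) = 72 + l/2 (R(l) = -(-144 - (l + l*0))/2 = -(-144 - (l + 0))/2 = -(-144 - l)/2 = 72 + l/2)
-R(-224) = -(72 + (1/2)*(-224)) = -(72 - 112) = -1*(-40) = 40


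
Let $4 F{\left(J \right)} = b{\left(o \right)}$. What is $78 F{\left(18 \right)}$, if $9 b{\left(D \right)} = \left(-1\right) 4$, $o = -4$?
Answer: $- \frac{26}{3} \approx -8.6667$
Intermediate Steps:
$b{\left(D \right)} = - \frac{4}{9}$ ($b{\left(D \right)} = \frac{\left(-1\right) 4}{9} = \frac{1}{9} \left(-4\right) = - \frac{4}{9}$)
$F{\left(J \right)} = - \frac{1}{9}$ ($F{\left(J \right)} = \frac{1}{4} \left(- \frac{4}{9}\right) = - \frac{1}{9}$)
$78 F{\left(18 \right)} = 78 \left(- \frac{1}{9}\right) = - \frac{26}{3}$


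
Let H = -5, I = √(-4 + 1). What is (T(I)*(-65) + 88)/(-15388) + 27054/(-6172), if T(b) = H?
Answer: -104713997/23743684 ≈ -4.4102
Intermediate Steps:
I = I*√3 (I = √(-3) = I*√3 ≈ 1.732*I)
T(b) = -5
(T(I)*(-65) + 88)/(-15388) + 27054/(-6172) = (-5*(-65) + 88)/(-15388) + 27054/(-6172) = (325 + 88)*(-1/15388) + 27054*(-1/6172) = 413*(-1/15388) - 13527/3086 = -413/15388 - 13527/3086 = -104713997/23743684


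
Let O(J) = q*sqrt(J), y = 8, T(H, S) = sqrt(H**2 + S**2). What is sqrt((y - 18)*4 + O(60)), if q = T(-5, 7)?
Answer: sqrt(-40 + 2*sqrt(1110)) ≈ 5.1608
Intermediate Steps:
q = sqrt(74) (q = sqrt((-5)**2 + 7**2) = sqrt(25 + 49) = sqrt(74) ≈ 8.6023)
O(J) = sqrt(74)*sqrt(J)
sqrt((y - 18)*4 + O(60)) = sqrt((8 - 18)*4 + sqrt(74)*sqrt(60)) = sqrt(-10*4 + sqrt(74)*(2*sqrt(15))) = sqrt(-40 + 2*sqrt(1110))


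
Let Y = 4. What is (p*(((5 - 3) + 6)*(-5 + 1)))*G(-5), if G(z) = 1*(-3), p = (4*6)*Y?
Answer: 9216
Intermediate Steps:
p = 96 (p = (4*6)*4 = 24*4 = 96)
G(z) = -3
(p*(((5 - 3) + 6)*(-5 + 1)))*G(-5) = (96*(((5 - 3) + 6)*(-5 + 1)))*(-3) = (96*((2 + 6)*(-4)))*(-3) = (96*(8*(-4)))*(-3) = (96*(-32))*(-3) = -3072*(-3) = 9216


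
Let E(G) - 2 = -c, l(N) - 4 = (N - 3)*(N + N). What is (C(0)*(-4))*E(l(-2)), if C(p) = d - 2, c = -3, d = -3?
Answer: 100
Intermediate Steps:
C(p) = -5 (C(p) = -3 - 2 = -5)
l(N) = 4 + 2*N*(-3 + N) (l(N) = 4 + (N - 3)*(N + N) = 4 + (-3 + N)*(2*N) = 4 + 2*N*(-3 + N))
E(G) = 5 (E(G) = 2 - 1*(-3) = 2 + 3 = 5)
(C(0)*(-4))*E(l(-2)) = -5*(-4)*5 = 20*5 = 100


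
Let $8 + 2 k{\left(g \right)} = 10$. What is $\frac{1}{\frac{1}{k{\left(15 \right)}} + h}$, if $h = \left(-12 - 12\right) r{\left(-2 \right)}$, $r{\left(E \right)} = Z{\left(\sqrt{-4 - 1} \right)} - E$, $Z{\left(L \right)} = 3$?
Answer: $- \frac{1}{119} \approx -0.0084034$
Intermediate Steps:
$k{\left(g \right)} = 1$ ($k{\left(g \right)} = -4 + \frac{1}{2} \cdot 10 = -4 + 5 = 1$)
$r{\left(E \right)} = 3 - E$
$h = -120$ ($h = \left(-12 - 12\right) \left(3 - -2\right) = - 24 \left(3 + 2\right) = \left(-24\right) 5 = -120$)
$\frac{1}{\frac{1}{k{\left(15 \right)}} + h} = \frac{1}{1^{-1} - 120} = \frac{1}{1 - 120} = \frac{1}{-119} = - \frac{1}{119}$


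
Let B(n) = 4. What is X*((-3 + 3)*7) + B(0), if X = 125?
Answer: 4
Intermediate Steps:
X*((-3 + 3)*7) + B(0) = 125*((-3 + 3)*7) + 4 = 125*(0*7) + 4 = 125*0 + 4 = 0 + 4 = 4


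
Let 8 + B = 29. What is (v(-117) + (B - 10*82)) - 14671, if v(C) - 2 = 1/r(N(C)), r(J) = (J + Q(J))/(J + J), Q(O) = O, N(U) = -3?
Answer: -15467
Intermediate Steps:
B = 21 (B = -8 + 29 = 21)
r(J) = 1 (r(J) = (J + J)/(J + J) = (2*J)/((2*J)) = (2*J)*(1/(2*J)) = 1)
v(C) = 3 (v(C) = 2 + 1/1 = 2 + 1 = 3)
(v(-117) + (B - 10*82)) - 14671 = (3 + (21 - 10*82)) - 14671 = (3 + (21 - 820)) - 14671 = (3 - 799) - 14671 = -796 - 14671 = -15467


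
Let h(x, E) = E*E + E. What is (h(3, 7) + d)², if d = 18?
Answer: 5476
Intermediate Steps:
h(x, E) = E + E² (h(x, E) = E² + E = E + E²)
(h(3, 7) + d)² = (7*(1 + 7) + 18)² = (7*8 + 18)² = (56 + 18)² = 74² = 5476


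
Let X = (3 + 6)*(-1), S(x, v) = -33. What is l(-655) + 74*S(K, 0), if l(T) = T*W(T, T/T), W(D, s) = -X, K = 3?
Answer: -8337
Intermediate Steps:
X = -9 (X = 9*(-1) = -9)
W(D, s) = 9 (W(D, s) = -1*(-9) = 9)
l(T) = 9*T (l(T) = T*9 = 9*T)
l(-655) + 74*S(K, 0) = 9*(-655) + 74*(-33) = -5895 - 2442 = -8337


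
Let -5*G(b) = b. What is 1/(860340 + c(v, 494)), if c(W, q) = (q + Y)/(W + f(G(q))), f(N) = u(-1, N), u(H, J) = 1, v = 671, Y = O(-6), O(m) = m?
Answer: 84/72268621 ≈ 1.1623e-6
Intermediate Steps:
Y = -6
G(b) = -b/5
f(N) = 1
c(W, q) = (-6 + q)/(1 + W) (c(W, q) = (q - 6)/(W + 1) = (-6 + q)/(1 + W))
1/(860340 + c(v, 494)) = 1/(860340 + (-6 + 494)/(1 + 671)) = 1/(860340 + 488/672) = 1/(860340 + (1/672)*488) = 1/(860340 + 61/84) = 1/(72268621/84) = 84/72268621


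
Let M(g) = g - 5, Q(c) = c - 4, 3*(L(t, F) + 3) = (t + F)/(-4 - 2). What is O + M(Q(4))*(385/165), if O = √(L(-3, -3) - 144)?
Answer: -35/3 + 2*I*√330/3 ≈ -11.667 + 12.111*I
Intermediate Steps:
L(t, F) = -3 - F/18 - t/18 (L(t, F) = -3 + ((t + F)/(-4 - 2))/3 = -3 + ((F + t)/(-6))/3 = -3 + ((F + t)*(-⅙))/3 = -3 + (-F/6 - t/6)/3 = -3 + (-F/18 - t/18) = -3 - F/18 - t/18)
Q(c) = -4 + c
O = 2*I*√330/3 (O = √((-3 - 1/18*(-3) - 1/18*(-3)) - 144) = √((-3 + ⅙ + ⅙) - 144) = √(-8/3 - 144) = √(-440/3) = 2*I*√330/3 ≈ 12.111*I)
M(g) = -5 + g
O + M(Q(4))*(385/165) = 2*I*√330/3 + (-5 + (-4 + 4))*(385/165) = 2*I*√330/3 + (-5 + 0)*(385*(1/165)) = 2*I*√330/3 - 5*7/3 = 2*I*√330/3 - 35/3 = -35/3 + 2*I*√330/3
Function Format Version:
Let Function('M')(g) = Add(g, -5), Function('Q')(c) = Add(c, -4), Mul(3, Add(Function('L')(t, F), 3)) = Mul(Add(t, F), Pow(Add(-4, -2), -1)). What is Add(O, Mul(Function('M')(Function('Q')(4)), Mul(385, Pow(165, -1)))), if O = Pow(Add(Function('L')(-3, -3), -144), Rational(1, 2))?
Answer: Add(Rational(-35, 3), Mul(Rational(2, 3), I, Pow(330, Rational(1, 2)))) ≈ Add(-11.667, Mul(12.111, I))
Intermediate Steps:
Function('L')(t, F) = Add(-3, Mul(Rational(-1, 18), F), Mul(Rational(-1, 18), t)) (Function('L')(t, F) = Add(-3, Mul(Rational(1, 3), Mul(Add(t, F), Pow(Add(-4, -2), -1)))) = Add(-3, Mul(Rational(1, 3), Mul(Add(F, t), Pow(-6, -1)))) = Add(-3, Mul(Rational(1, 3), Mul(Add(F, t), Rational(-1, 6)))) = Add(-3, Mul(Rational(1, 3), Add(Mul(Rational(-1, 6), F), Mul(Rational(-1, 6), t)))) = Add(-3, Add(Mul(Rational(-1, 18), F), Mul(Rational(-1, 18), t))) = Add(-3, Mul(Rational(-1, 18), F), Mul(Rational(-1, 18), t)))
Function('Q')(c) = Add(-4, c)
O = Mul(Rational(2, 3), I, Pow(330, Rational(1, 2))) (O = Pow(Add(Add(-3, Mul(Rational(-1, 18), -3), Mul(Rational(-1, 18), -3)), -144), Rational(1, 2)) = Pow(Add(Add(-3, Rational(1, 6), Rational(1, 6)), -144), Rational(1, 2)) = Pow(Add(Rational(-8, 3), -144), Rational(1, 2)) = Pow(Rational(-440, 3), Rational(1, 2)) = Mul(Rational(2, 3), I, Pow(330, Rational(1, 2))) ≈ Mul(12.111, I))
Function('M')(g) = Add(-5, g)
Add(O, Mul(Function('M')(Function('Q')(4)), Mul(385, Pow(165, -1)))) = Add(Mul(Rational(2, 3), I, Pow(330, Rational(1, 2))), Mul(Add(-5, Add(-4, 4)), Mul(385, Pow(165, -1)))) = Add(Mul(Rational(2, 3), I, Pow(330, Rational(1, 2))), Mul(Add(-5, 0), Mul(385, Rational(1, 165)))) = Add(Mul(Rational(2, 3), I, Pow(330, Rational(1, 2))), Mul(-5, Rational(7, 3))) = Add(Mul(Rational(2, 3), I, Pow(330, Rational(1, 2))), Rational(-35, 3)) = Add(Rational(-35, 3), Mul(Rational(2, 3), I, Pow(330, Rational(1, 2))))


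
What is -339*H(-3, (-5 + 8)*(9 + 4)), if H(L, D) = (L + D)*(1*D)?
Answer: -475956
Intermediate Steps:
H(L, D) = D*(D + L) (H(L, D) = (D + L)*D = D*(D + L))
-339*H(-3, (-5 + 8)*(9 + 4)) = -339*(-5 + 8)*(9 + 4)*((-5 + 8)*(9 + 4) - 3) = -339*3*13*(3*13 - 3) = -13221*(39 - 3) = -13221*36 = -339*1404 = -475956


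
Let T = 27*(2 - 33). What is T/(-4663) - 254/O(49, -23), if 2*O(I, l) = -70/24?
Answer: 28454943/163205 ≈ 174.35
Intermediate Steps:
O(I, l) = -35/24 (O(I, l) = (-70/24)/2 = (-70*1/24)/2 = (½)*(-35/12) = -35/24)
T = -837 (T = 27*(-31) = -837)
T/(-4663) - 254/O(49, -23) = -837/(-4663) - 254/(-35/24) = -837*(-1/4663) - 254*(-24/35) = 837/4663 + 6096/35 = 28454943/163205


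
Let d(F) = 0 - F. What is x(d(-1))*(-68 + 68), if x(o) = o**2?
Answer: 0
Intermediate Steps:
d(F) = -F
x(d(-1))*(-68 + 68) = (-1*(-1))**2*(-68 + 68) = 1**2*0 = 1*0 = 0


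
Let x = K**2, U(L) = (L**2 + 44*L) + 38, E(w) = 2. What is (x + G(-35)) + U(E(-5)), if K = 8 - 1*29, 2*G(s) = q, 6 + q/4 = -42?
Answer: 475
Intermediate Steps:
q = -192 (q = -24 + 4*(-42) = -24 - 168 = -192)
G(s) = -96 (G(s) = (1/2)*(-192) = -96)
K = -21 (K = 8 - 29 = -21)
U(L) = 38 + L**2 + 44*L
x = 441 (x = (-21)**2 = 441)
(x + G(-35)) + U(E(-5)) = (441 - 96) + (38 + 2**2 + 44*2) = 345 + (38 + 4 + 88) = 345 + 130 = 475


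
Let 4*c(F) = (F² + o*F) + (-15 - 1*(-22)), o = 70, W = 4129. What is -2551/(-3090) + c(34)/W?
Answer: 26540093/25517220 ≈ 1.0401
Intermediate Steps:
c(F) = 7/4 + F²/4 + 35*F/2 (c(F) = ((F² + 70*F) + (-15 - 1*(-22)))/4 = ((F² + 70*F) + (-15 + 22))/4 = ((F² + 70*F) + 7)/4 = (7 + F² + 70*F)/4 = 7/4 + F²/4 + 35*F/2)
-2551/(-3090) + c(34)/W = -2551/(-3090) + (7/4 + (¼)*34² + (35/2)*34)/4129 = -2551*(-1/3090) + (7/4 + (¼)*1156 + 595)*(1/4129) = 2551/3090 + (7/4 + 289 + 595)*(1/4129) = 2551/3090 + (3543/4)*(1/4129) = 2551/3090 + 3543/16516 = 26540093/25517220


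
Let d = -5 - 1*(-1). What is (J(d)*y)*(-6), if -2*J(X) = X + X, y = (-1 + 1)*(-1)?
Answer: 0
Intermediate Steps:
d = -4 (d = -5 + 1 = -4)
y = 0 (y = 0*(-1) = 0)
J(X) = -X (J(X) = -(X + X)/2 = -X)
(J(d)*y)*(-6) = (-1*(-4)*0)*(-6) = (4*0)*(-6) = 0*(-6) = 0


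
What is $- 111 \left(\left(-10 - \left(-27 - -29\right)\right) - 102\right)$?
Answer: $12654$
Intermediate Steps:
$- 111 \left(\left(-10 - \left(-27 - -29\right)\right) - 102\right) = - 111 \left(\left(-10 - \left(-27 + 29\right)\right) - 102\right) = - 111 \left(\left(-10 - 2\right) - 102\right) = - 111 \left(-12 - 102\right) = \left(-111\right) \left(-114\right) = 12654$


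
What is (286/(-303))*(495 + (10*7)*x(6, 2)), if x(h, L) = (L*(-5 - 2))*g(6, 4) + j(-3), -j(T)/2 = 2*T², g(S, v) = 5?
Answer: 1980550/303 ≈ 6536.5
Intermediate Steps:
j(T) = -4*T²
x(h, L) = -36 - 35*L (x(h, L) = (L*(-5 - 2))*5 - 4*(-3)² = (L*(-7))*5 - 4*9 = -7*L*5 - 36 = -35*L - 36 = -36 - 35*L)
(286/(-303))*(495 + (10*7)*x(6, 2)) = (286/(-303))*(495 + (10*7)*(-36 - 35*2)) = (286*(-1/303))*(495 + 70*(-36 - 70)) = -286*(495 + 70*(-106))/303 = -286*(495 - 7420)/303 = -286/303*(-6925) = 1980550/303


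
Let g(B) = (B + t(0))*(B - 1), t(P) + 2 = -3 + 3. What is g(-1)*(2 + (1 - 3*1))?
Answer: 0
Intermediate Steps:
t(P) = -2 (t(P) = -2 + (-3 + 3) = -2 + 0 = -2)
g(B) = (-1 + B)*(-2 + B) (g(B) = (B - 2)*(B - 1) = (-2 + B)*(-1 + B) = (-1 + B)*(-2 + B))
g(-1)*(2 + (1 - 3*1)) = (2 + (-1)**2 - 3*(-1))*(2 + (1 - 3*1)) = (2 + 1 + 3)*(2 + (1 - 3)) = 6*(2 - 2) = 6*0 = 0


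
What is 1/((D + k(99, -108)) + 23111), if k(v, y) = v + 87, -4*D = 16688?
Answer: 1/19125 ≈ 5.2288e-5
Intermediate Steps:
D = -4172 (D = -1/4*16688 = -4172)
k(v, y) = 87 + v
1/((D + k(99, -108)) + 23111) = 1/((-4172 + (87 + 99)) + 23111) = 1/((-4172 + 186) + 23111) = 1/(-3986 + 23111) = 1/19125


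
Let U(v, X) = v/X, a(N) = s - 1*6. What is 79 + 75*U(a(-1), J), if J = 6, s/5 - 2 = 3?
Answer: 633/2 ≈ 316.50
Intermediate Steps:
s = 25 (s = 10 + 5*3 = 10 + 15 = 25)
a(N) = 19 (a(N) = 25 - 1*6 = 25 - 6 = 19)
79 + 75*U(a(-1), J) = 79 + 75*(19/6) = 79 + 475/2 = 633/2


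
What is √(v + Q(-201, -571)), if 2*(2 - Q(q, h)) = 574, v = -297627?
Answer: 2*I*√74478 ≈ 545.81*I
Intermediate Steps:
Q(q, h) = -285 (Q(q, h) = 2 - ½*574 = 2 - 287 = -285)
√(v + Q(-201, -571)) = √(-297627 - 285) = √(-297912) = 2*I*√74478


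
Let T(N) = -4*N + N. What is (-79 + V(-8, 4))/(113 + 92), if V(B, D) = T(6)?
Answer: -97/205 ≈ -0.47317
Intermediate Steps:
T(N) = -3*N
V(B, D) = -18 (V(B, D) = -3*6 = -18)
(-79 + V(-8, 4))/(113 + 92) = (-79 - 18)/(113 + 92) = -97/205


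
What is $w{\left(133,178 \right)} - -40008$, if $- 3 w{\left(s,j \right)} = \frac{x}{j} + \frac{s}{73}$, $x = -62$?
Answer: $\frac{779786354}{19491} \approx 40008.0$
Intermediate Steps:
$w{\left(s,j \right)} = - \frac{s}{219} + \frac{62}{3 j}$ ($w{\left(s,j \right)} = - \frac{- \frac{62}{j} + \frac{s}{73}}{3} = - \frac{s}{219} + \frac{62}{3 j}$)
$w{\left(133,178 \right)} - -40008 = \frac{4526 - 178 \cdot 133}{219 \cdot 178} - -40008 = \frac{1}{219} \cdot \frac{1}{178} \left(4526 - 23674\right) + 40008 = \frac{1}{219} \cdot \frac{1}{178} \left(-19148\right) + 40008 = - \frac{9574}{19491} + 40008 = \frac{779786354}{19491}$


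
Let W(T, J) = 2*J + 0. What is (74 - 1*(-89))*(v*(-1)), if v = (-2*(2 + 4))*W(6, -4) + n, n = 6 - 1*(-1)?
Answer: -16789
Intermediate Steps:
n = 7 (n = 6 + 1 = 7)
W(T, J) = 2*J
v = 103 (v = (-2*(2 + 4))*(2*(-4)) + 7 = -2*6*(-8) + 7 = -12*(-8) + 7 = 96 + 7 = 103)
(74 - 1*(-89))*(v*(-1)) = (74 - 1*(-89))*(103*(-1)) = (74 + 89)*(-103) = 163*(-103) = -16789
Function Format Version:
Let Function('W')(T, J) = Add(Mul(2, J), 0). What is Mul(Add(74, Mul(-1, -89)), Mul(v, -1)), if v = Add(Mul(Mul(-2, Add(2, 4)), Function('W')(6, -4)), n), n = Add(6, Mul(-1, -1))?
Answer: -16789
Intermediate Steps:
n = 7 (n = Add(6, 1) = 7)
Function('W')(T, J) = Mul(2, J)
v = 103 (v = Add(Mul(Mul(-2, Add(2, 4)), Mul(2, -4)), 7) = Add(Mul(Mul(-2, 6), -8), 7) = Add(Mul(-12, -8), 7) = Add(96, 7) = 103)
Mul(Add(74, Mul(-1, -89)), Mul(v, -1)) = Mul(Add(74, Mul(-1, -89)), Mul(103, -1)) = Mul(Add(74, 89), -103) = Mul(163, -103) = -16789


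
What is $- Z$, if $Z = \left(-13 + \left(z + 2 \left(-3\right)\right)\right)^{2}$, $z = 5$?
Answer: $-196$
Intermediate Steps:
$Z = 196$ ($Z = \left(-13 + \left(5 + 2 \left(-3\right)\right)\right)^{2} = \left(-13 + \left(5 - 6\right)\right)^{2} = \left(-13 - 1\right)^{2} = \left(-14\right)^{2} = 196$)
$- Z = \left(-1\right) 196 = -196$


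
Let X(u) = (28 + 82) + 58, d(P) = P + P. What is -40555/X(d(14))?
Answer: -40555/168 ≈ -241.40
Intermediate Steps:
d(P) = 2*P
X(u) = 168 (X(u) = 110 + 58 = 168)
-40555/X(d(14)) = -40555/168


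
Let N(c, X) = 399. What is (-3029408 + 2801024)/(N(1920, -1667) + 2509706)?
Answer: -17568/193085 ≈ -0.090986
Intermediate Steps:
(-3029408 + 2801024)/(N(1920, -1667) + 2509706) = (-3029408 + 2801024)/(399 + 2509706) = -228384/2510105 = -228384*1/2510105 = -17568/193085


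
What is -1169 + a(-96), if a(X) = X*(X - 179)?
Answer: 25231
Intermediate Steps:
a(X) = X*(-179 + X)
-1169 + a(-96) = -1169 - 96*(-179 - 96) = -1169 - 96*(-275) = -1169 + 26400 = 25231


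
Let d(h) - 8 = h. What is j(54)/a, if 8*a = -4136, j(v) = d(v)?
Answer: -62/517 ≈ -0.11992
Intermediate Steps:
d(h) = 8 + h
j(v) = 8 + v
a = -517 (a = (⅛)*(-4136) = -517)
j(54)/a = (8 + 54)/(-517) = 62*(-1/517) = -62/517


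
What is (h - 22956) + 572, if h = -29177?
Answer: -51561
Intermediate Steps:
(h - 22956) + 572 = (-29177 - 22956) + 572 = -52133 + 572 = -51561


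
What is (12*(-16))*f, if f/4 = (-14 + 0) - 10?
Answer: 18432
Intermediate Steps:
f = -96 (f = 4*((-14 + 0) - 10) = 4*(-14 - 10) = 4*(-24) = -96)
(12*(-16))*f = (12*(-16))*(-96) = -192*(-96) = 18432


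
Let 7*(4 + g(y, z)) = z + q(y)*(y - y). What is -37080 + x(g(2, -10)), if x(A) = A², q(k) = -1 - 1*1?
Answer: -1815476/49 ≈ -37051.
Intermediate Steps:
q(k) = -2 (q(k) = -1 - 1 = -2)
g(y, z) = -4 + z/7 (g(y, z) = -4 + (z - 2*(y - y))/7 = -4 + (z - 2*0)/7 = -4 + (z + 0)/7 = -4 + z/7)
-37080 + x(g(2, -10)) = -37080 + (-4 + (⅐)*(-10))² = -37080 + (-4 - 10/7)² = -37080 + (-38/7)² = -37080 + 1444/49 = -1815476/49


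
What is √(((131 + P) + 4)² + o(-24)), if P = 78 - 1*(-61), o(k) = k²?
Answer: 2*√18913 ≈ 275.05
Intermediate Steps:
P = 139 (P = 78 + 61 = 139)
√(((131 + P) + 4)² + o(-24)) = √(((131 + 139) + 4)² + (-24)²) = √((270 + 4)² + 576) = √(274² + 576) = √(75076 + 576) = √75652 = 2*√18913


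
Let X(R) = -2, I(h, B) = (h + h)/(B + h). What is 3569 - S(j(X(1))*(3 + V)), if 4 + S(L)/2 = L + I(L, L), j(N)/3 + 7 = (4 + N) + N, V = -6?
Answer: 3449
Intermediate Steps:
I(h, B) = 2*h/(B + h) (I(h, B) = (2*h)/(B + h) = 2*h/(B + h))
j(N) = -9 + 6*N (j(N) = -21 + 3*((4 + N) + N) = -21 + 3*(4 + 2*N) = -21 + (12 + 6*N) = -9 + 6*N)
S(L) = -6 + 2*L (S(L) = -8 + 2*(L + 2*L/(L + L)) = -8 + 2*(L + 2*L/((2*L))) = -8 + 2*(L + 2*L*(1/(2*L))) = -8 + 2*(L + 1) = -8 + 2*(1 + L) = -8 + (2 + 2*L) = -6 + 2*L)
3569 - S(j(X(1))*(3 + V)) = 3569 - (-6 + 2*((-9 + 6*(-2))*(3 - 6))) = 3569 - (-6 + 2*((-9 - 12)*(-3))) = 3569 - (-6 + 2*(-21*(-3))) = 3569 - (-6 + 2*63) = 3569 - (-6 + 126) = 3569 - 1*120 = 3569 - 120 = 3449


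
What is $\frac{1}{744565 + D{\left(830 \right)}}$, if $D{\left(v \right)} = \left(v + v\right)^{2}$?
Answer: $\frac{1}{3500165} \approx 2.857 \cdot 10^{-7}$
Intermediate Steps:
$D{\left(v \right)} = 4 v^{2}$ ($D{\left(v \right)} = \left(2 v\right)^{2} = 4 v^{2}$)
$\frac{1}{744565 + D{\left(830 \right)}} = \frac{1}{744565 + 4 \cdot 830^{2}} = \frac{1}{744565 + 4 \cdot 688900} = \frac{1}{744565 + 2755600} = \frac{1}{3500165}$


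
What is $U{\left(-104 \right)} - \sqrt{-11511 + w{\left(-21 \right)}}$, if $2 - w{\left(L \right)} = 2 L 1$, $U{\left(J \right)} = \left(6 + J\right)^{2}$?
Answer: $9604 - i \sqrt{11467} \approx 9604.0 - 107.08 i$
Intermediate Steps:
$w{\left(L \right)} = 2 - 2 L$ ($w{\left(L \right)} = 2 - 2 L 1 = 2 - 2 L$)
$U{\left(-104 \right)} - \sqrt{-11511 + w{\left(-21 \right)}} = \left(6 - 104\right)^{2} - \sqrt{-11511 + \left(2 - -42\right)} = \left(-98\right)^{2} - \sqrt{-11511 + \left(2 + 42\right)} = 9604 - \sqrt{-11511 + 44} = 9604 - \sqrt{-11467} = 9604 - i \sqrt{11467}$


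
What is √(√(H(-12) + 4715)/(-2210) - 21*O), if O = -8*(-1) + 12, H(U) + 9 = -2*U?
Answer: √(-2051322000 - 2210*√4730)/2210 ≈ 20.495*I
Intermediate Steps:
H(U) = -9 - 2*U
O = 20 (O = 8 + 12 = 20)
√(√(H(-12) + 4715)/(-2210) - 21*O) = √(√((-9 - 2*(-12)) + 4715)/(-2210) - 21*20) = √(√((-9 + 24) + 4715)*(-1/2210) - 420) = √(√(15 + 4715)*(-1/2210) - 420) = √(√4730*(-1/2210) - 420) = √(-√4730/2210 - 420) = √(-420 - √4730/2210)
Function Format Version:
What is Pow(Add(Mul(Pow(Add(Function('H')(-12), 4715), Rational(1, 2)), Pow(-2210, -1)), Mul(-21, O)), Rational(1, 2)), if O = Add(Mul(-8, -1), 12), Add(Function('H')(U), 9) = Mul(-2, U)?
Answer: Mul(Rational(1, 2210), Pow(Add(-2051322000, Mul(-2210, Pow(4730, Rational(1, 2)))), Rational(1, 2))) ≈ Mul(20.495, I)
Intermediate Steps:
Function('H')(U) = Add(-9, Mul(-2, U))
O = 20 (O = Add(8, 12) = 20)
Pow(Add(Mul(Pow(Add(Function('H')(-12), 4715), Rational(1, 2)), Pow(-2210, -1)), Mul(-21, O)), Rational(1, 2)) = Pow(Add(Mul(Pow(Add(Add(-9, Mul(-2, -12)), 4715), Rational(1, 2)), Pow(-2210, -1)), Mul(-21, 20)), Rational(1, 2)) = Pow(Add(Mul(Pow(Add(Add(-9, 24), 4715), Rational(1, 2)), Rational(-1, 2210)), -420), Rational(1, 2)) = Pow(Add(Mul(Pow(Add(15, 4715), Rational(1, 2)), Rational(-1, 2210)), -420), Rational(1, 2)) = Pow(Add(Mul(Pow(4730, Rational(1, 2)), Rational(-1, 2210)), -420), Rational(1, 2)) = Pow(Add(Mul(Rational(-1, 2210), Pow(4730, Rational(1, 2))), -420), Rational(1, 2)) = Pow(Add(-420, Mul(Rational(-1, 2210), Pow(4730, Rational(1, 2)))), Rational(1, 2))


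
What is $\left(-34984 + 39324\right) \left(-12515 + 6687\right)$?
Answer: $-25293520$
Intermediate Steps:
$\left(-34984 + 39324\right) \left(-12515 + 6687\right) = 4340 \left(-5828\right) = -25293520$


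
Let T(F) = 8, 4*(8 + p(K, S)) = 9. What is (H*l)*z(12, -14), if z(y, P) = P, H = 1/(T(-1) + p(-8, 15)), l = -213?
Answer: 3976/3 ≈ 1325.3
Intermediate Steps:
p(K, S) = -23/4 (p(K, S) = -8 + (1/4)*9 = -8 + 9/4 = -23/4)
H = 4/9 (H = 1/(8 - 23/4) = 1/(9/4) = 4/9 ≈ 0.44444)
(H*l)*z(12, -14) = ((4/9)*(-213))*(-14) = -284/3*(-14) = 3976/3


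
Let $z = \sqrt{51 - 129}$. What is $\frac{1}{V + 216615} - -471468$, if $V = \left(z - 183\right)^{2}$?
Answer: $\frac{172557288 \sqrt{78} + 117879258169 i}{6 \left(61 \sqrt{78} + 41671 i\right)} \approx 4.7147 \cdot 10^{5}$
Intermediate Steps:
$z = i \sqrt{78}$ ($z = \sqrt{-78} = i \sqrt{78} \approx 8.8318 i$)
$V = \left(-183 + i \sqrt{78}\right)^{2}$ ($V = \left(i \sqrt{78} - 183\right)^{2} = \left(-183 + i \sqrt{78}\right)^{2} \approx 33411.0 - 3232.4 i$)
$\frac{1}{V + 216615} - -471468 = \frac{1}{\left(183 - i \sqrt{78}\right)^{2} + 216615} - -471468 = \frac{1}{216615 + \left(183 - i \sqrt{78}\right)^{2}} + 471468 = 471468 + \frac{1}{216615 + \left(183 - i \sqrt{78}\right)^{2}}$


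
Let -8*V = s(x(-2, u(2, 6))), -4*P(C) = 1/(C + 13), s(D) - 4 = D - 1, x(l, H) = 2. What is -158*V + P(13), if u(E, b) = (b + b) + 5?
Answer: 10269/104 ≈ 98.740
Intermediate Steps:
u(E, b) = 5 + 2*b (u(E, b) = 2*b + 5 = 5 + 2*b)
s(D) = 3 + D (s(D) = 4 + (D - 1) = 4 + (-1 + D) = 3 + D)
P(C) = -1/(4*(13 + C)) (P(C) = -1/(4*(C + 13)) = -1/(4*(13 + C)))
V = -5/8 (V = -(3 + 2)/8 = -1/8*5 = -5/8 ≈ -0.62500)
-158*V + P(13) = -158*(-5/8) - 1/(52 + 4*13) = 395/4 - 1/(52 + 52) = 395/4 - 1/104 = 10269/104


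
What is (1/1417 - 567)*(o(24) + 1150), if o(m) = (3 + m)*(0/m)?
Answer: -923953700/1417 ≈ -6.5205e+5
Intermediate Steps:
o(m) = 0 (o(m) = (3 + m)*0 = 0)
(1/1417 - 567)*(o(24) + 1150) = (1/1417 - 567)*(0 + 1150) = (1/1417 - 567)*1150 = -803438/1417*1150 = -923953700/1417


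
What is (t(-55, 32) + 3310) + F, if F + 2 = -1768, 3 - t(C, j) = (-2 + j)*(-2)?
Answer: 1603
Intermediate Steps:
t(C, j) = -1 + 2*j (t(C, j) = 3 - (-2 + j)*(-2) = 3 - (4 - 2*j) = 3 + (-4 + 2*j) = -1 + 2*j)
F = -1770 (F = -2 - 1768 = -1770)
(t(-55, 32) + 3310) + F = ((-1 + 2*32) + 3310) - 1770 = ((-1 + 64) + 3310) - 1770 = (63 + 3310) - 1770 = 3373 - 1770 = 1603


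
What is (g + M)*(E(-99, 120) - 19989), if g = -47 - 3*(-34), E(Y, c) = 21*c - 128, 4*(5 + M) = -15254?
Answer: 132452619/2 ≈ 6.6226e+7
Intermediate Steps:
M = -7637/2 (M = -5 + (1/4)*(-15254) = -5 - 7627/2 = -7637/2 ≈ -3818.5)
E(Y, c) = -128 + 21*c
g = 55 (g = -47 + 102 = 55)
(g + M)*(E(-99, 120) - 19989) = (55 - 7637/2)*((-128 + 21*120) - 19989) = -7527*((-128 + 2520) - 19989)/2 = -7527*(2392 - 19989)/2 = -7527/2*(-17597) = 132452619/2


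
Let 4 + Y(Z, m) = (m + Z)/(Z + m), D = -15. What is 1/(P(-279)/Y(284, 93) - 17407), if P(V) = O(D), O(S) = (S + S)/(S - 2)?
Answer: -17/295929 ≈ -5.7446e-5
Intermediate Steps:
O(S) = 2*S/(-2 + S) (O(S) = (2*S)/(-2 + S) = 2*S/(-2 + S))
Y(Z, m) = -3 (Y(Z, m) = -4 + (m + Z)/(Z + m) = -4 + (Z + m)/(Z + m) = -4 + 1 = -3)
P(V) = 30/17 (P(V) = 2*(-15)/(-2 - 15) = 2*(-15)/(-17) = 2*(-15)*(-1/17) = 30/17)
1/(P(-279)/Y(284, 93) - 17407) = 1/((30/17)/(-3) - 17407) = 1/((30/17)*(-⅓) - 17407) = 1/(-10/17 - 17407) = 1/(-295929/17) = -17/295929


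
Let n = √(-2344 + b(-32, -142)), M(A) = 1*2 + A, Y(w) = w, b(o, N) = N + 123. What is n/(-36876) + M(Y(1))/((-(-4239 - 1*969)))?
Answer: 1/1736 - I*√2363/36876 ≈ 0.00057604 - 0.0013182*I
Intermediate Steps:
b(o, N) = 123 + N
M(A) = 2 + A
n = I*√2363 (n = √(-2344 + (123 - 142)) = √(-2344 - 19) = √(-2363) = I*√2363 ≈ 48.611*I)
n/(-36876) + M(Y(1))/((-(-4239 - 1*969))) = (I*√2363)/(-36876) + (2 + 1)/((-(-4239 - 1*969))) = (I*√2363)*(-1/36876) + 3/((-(-4239 - 969))) = -I*√2363/36876 + 3/((-1*(-5208))) = -I*√2363/36876 + 3/5208 = -I*√2363/36876 + 3*(1/5208) = -I*√2363/36876 + 1/1736 = 1/1736 - I*√2363/36876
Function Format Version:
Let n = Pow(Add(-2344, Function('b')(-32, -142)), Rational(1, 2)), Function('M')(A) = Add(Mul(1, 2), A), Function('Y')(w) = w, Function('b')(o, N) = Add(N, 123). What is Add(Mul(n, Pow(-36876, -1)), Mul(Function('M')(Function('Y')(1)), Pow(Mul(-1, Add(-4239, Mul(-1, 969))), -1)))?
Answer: Add(Rational(1, 1736), Mul(Rational(-1, 36876), I, Pow(2363, Rational(1, 2)))) ≈ Add(0.00057604, Mul(-0.0013182, I))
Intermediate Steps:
Function('b')(o, N) = Add(123, N)
Function('M')(A) = Add(2, A)
n = Mul(I, Pow(2363, Rational(1, 2))) (n = Pow(Add(-2344, Add(123, -142)), Rational(1, 2)) = Pow(Add(-2344, -19), Rational(1, 2)) = Pow(-2363, Rational(1, 2)) = Mul(I, Pow(2363, Rational(1, 2))) ≈ Mul(48.611, I))
Add(Mul(n, Pow(-36876, -1)), Mul(Function('M')(Function('Y')(1)), Pow(Mul(-1, Add(-4239, Mul(-1, 969))), -1))) = Add(Mul(Mul(I, Pow(2363, Rational(1, 2))), Pow(-36876, -1)), Mul(Add(2, 1), Pow(Mul(-1, Add(-4239, Mul(-1, 969))), -1))) = Add(Mul(Mul(I, Pow(2363, Rational(1, 2))), Rational(-1, 36876)), Mul(3, Pow(Mul(-1, Add(-4239, -969)), -1))) = Add(Mul(Rational(-1, 36876), I, Pow(2363, Rational(1, 2))), Mul(3, Pow(Mul(-1, -5208), -1))) = Add(Mul(Rational(-1, 36876), I, Pow(2363, Rational(1, 2))), Mul(3, Pow(5208, -1))) = Add(Mul(Rational(-1, 36876), I, Pow(2363, Rational(1, 2))), Mul(3, Rational(1, 5208))) = Add(Mul(Rational(-1, 36876), I, Pow(2363, Rational(1, 2))), Rational(1, 1736)) = Add(Rational(1, 1736), Mul(Rational(-1, 36876), I, Pow(2363, Rational(1, 2))))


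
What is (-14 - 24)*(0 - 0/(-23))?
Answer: 0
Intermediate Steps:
(-14 - 24)*(0 - 0/(-23)) = -38*(0 - 0*(-1)/23) = -38*(0 - 1*0) = -38*(0 + 0) = -38*0 = 0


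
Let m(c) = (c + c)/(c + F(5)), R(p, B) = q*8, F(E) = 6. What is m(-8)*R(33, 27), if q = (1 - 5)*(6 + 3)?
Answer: -2304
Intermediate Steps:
q = -36 (q = -4*9 = -36)
R(p, B) = -288 (R(p, B) = -36*8 = -288)
m(c) = 2*c/(6 + c) (m(c) = (c + c)/(c + 6) = (2*c)/(6 + c) = 2*c/(6 + c))
m(-8)*R(33, 27) = (2*(-8)/(6 - 8))*(-288) = (2*(-8)/(-2))*(-288) = (2*(-8)*(-1/2))*(-288) = 8*(-288) = -2304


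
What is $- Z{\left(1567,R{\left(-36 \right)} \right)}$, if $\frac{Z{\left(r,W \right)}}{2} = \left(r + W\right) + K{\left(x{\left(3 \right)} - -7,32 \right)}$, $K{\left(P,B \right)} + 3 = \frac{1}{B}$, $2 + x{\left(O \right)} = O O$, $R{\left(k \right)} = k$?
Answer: $- \frac{48897}{16} \approx -3056.1$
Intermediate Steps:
$x{\left(O \right)} = -2 + O^{2}$ ($x{\left(O \right)} = -2 + O O = -2 + O^{2}$)
$K{\left(P,B \right)} = -3 + \frac{1}{B}$
$Z{\left(r,W \right)} = - \frac{95}{16} + 2 W + 2 r$ ($Z{\left(r,W \right)} = 2 \left(\left(r + W\right) - \left(3 - \frac{1}{32}\right)\right) = 2 \left(\left(W + r\right) + \left(-3 + \frac{1}{32}\right)\right) = 2 \left(\left(W + r\right) - \frac{95}{32}\right) = 2 \left(- \frac{95}{32} + W + r\right) = - \frac{95}{16} + 2 W + 2 r$)
$- Z{\left(1567,R{\left(-36 \right)} \right)} = - (- \frac{95}{16} + 2 \left(-36\right) + 2 \cdot 1567) = - (- \frac{95}{16} - 72 + 3134) = \left(-1\right) \frac{48897}{16} = - \frac{48897}{16}$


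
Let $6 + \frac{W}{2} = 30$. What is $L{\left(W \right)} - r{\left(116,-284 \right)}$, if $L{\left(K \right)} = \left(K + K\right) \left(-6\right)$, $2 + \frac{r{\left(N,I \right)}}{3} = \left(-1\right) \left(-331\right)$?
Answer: $-1563$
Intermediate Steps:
$W = 48$ ($W = -12 + 2 \cdot 30 = -12 + 60 = 48$)
$r{\left(N,I \right)} = 987$ ($r{\left(N,I \right)} = -6 + 3 \left(\left(-1\right) \left(-331\right)\right) = -6 + 3 \cdot 331 = -6 + 993 = 987$)
$L{\left(K \right)} = - 12 K$ ($L{\left(K \right)} = 2 K \left(-6\right) = - 12 K$)
$L{\left(W \right)} - r{\left(116,-284 \right)} = \left(-12\right) 48 - 987 = -576 - 987 = -1563$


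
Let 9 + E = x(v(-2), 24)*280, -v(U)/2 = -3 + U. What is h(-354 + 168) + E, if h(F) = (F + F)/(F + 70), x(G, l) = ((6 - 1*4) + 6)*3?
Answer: 194712/29 ≈ 6714.2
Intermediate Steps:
v(U) = 6 - 2*U (v(U) = -2*(-3 + U) = 6 - 2*U)
x(G, l) = 24 (x(G, l) = ((6 - 4) + 6)*3 = (2 + 6)*3 = 8*3 = 24)
E = 6711 (E = -9 + 24*280 = -9 + 6720 = 6711)
h(F) = 2*F/(70 + F) (h(F) = (2*F)/(70 + F) = 2*F/(70 + F))
h(-354 + 168) + E = 2*(-354 + 168)/(70 + (-354 + 168)) + 6711 = 2*(-186)/(70 - 186) + 6711 = 2*(-186)/(-116) + 6711 = 2*(-186)*(-1/116) + 6711 = 93/29 + 6711 = 194712/29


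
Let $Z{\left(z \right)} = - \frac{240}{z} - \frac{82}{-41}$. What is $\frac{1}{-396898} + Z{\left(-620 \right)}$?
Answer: $\frac{29370421}{12303838} \approx 2.3871$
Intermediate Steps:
$Z{\left(z \right)} = 2 - \frac{240}{z}$ ($Z{\left(z \right)} = - \frac{240}{z} - -2 = - \frac{240}{z} + 2 = 2 - \frac{240}{z}$)
$\frac{1}{-396898} + Z{\left(-620 \right)} = \frac{1}{-396898} + \left(2 - \frac{240}{-620}\right) = - \frac{1}{396898} + \left(2 - - \frac{12}{31}\right) = - \frac{1}{396898} + \left(2 + \frac{12}{31}\right) = - \frac{1}{396898} + \frac{74}{31} = \frac{29370421}{12303838}$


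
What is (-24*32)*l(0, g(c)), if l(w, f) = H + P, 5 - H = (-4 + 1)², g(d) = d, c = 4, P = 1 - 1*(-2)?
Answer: 768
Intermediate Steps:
P = 3 (P = 1 + 2 = 3)
H = -4 (H = 5 - (-4 + 1)² = 5 - 1*(-3)² = 5 - 1*9 = 5 - 9 = -4)
l(w, f) = -1 (l(w, f) = -4 + 3 = -1)
(-24*32)*l(0, g(c)) = -24*32*(-1) = -768*(-1) = 768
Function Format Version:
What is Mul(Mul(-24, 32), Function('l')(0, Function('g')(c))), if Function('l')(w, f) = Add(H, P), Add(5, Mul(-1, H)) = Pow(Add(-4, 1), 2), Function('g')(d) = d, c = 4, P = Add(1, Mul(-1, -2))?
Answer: 768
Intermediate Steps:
P = 3 (P = Add(1, 2) = 3)
H = -4 (H = Add(5, Mul(-1, Pow(Add(-4, 1), 2))) = Add(5, Mul(-1, Pow(-3, 2))) = Add(5, Mul(-1, 9)) = Add(5, -9) = -4)
Function('l')(w, f) = -1 (Function('l')(w, f) = Add(-4, 3) = -1)
Mul(Mul(-24, 32), Function('l')(0, Function('g')(c))) = Mul(Mul(-24, 32), -1) = Mul(-768, -1) = 768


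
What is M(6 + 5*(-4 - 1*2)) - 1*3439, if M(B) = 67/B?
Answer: -82603/24 ≈ -3441.8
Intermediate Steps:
M(6 + 5*(-4 - 1*2)) - 1*3439 = 67/(6 + 5*(-4 - 1*2)) - 1*3439 = 67/(6 + 5*(-4 - 2)) - 3439 = 67/(6 + 5*(-6)) - 3439 = 67/(6 - 30) - 3439 = 67/(-24) - 3439 = 67*(-1/24) - 3439 = -67/24 - 3439 = -82603/24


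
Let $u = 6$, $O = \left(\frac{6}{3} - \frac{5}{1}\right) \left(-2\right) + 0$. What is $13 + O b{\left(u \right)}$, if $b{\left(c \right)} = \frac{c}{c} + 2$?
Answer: $31$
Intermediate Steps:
$O = 6$ ($O = \left(6 \cdot \frac{1}{3} - 5\right) \left(-2\right) + 0 = \left(2 - 5\right) \left(-2\right) + 0 = \left(-3\right) \left(-2\right) + 0 = 6 + 0 = 6$)
$b{\left(c \right)} = 3$ ($b{\left(c \right)} = 1 + 2 = 3$)
$13 + O b{\left(u \right)} = 13 + 6 \cdot 3 = 13 + 18 = 31$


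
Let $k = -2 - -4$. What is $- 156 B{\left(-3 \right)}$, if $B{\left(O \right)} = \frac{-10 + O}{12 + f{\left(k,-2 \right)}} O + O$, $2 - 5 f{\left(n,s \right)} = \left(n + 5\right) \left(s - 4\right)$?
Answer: $\frac{351}{2} \approx 175.5$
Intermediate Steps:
$k = 2$ ($k = -2 + 4 = 2$)
$f{\left(n,s \right)} = \frac{2}{5} - \frac{\left(-4 + s\right) \left(5 + n\right)}{5}$ ($f{\left(n,s \right)} = \frac{2}{5} - \frac{\left(n + 5\right) \left(s - 4\right)}{5} = \frac{2}{5} - \frac{\left(5 + n\right) \left(-4 + s\right)}{5} = \frac{2}{5} - \frac{\left(-4 + s\right) \left(5 + n\right)}{5}$)
$B{\left(O \right)} = O + O \left(- \frac{25}{52} + \frac{5 O}{104}\right)$ ($B{\left(O \right)} = \frac{-10 + O}{12 + \left(\frac{22}{5} - -2 + \frac{4}{5} \cdot 2 - \frac{2}{5} \left(-2\right)\right)} O + O = \frac{-10 + O}{12 + \left(\frac{22}{5} + 2 + \frac{8}{5} + \frac{4}{5}\right)} O + O = \frac{-10 + O}{12 + \frac{44}{5}} O + O = \frac{-10 + O}{\frac{104}{5}} O + O = \left(-10 + O\right) \frac{5}{104} O + O = \left(- \frac{25}{52} + \frac{5 O}{104}\right) O + O = O \left(- \frac{25}{52} + \frac{5 O}{104}\right) + O = O + O \left(- \frac{25}{52} + \frac{5 O}{104}\right)$)
$- 156 B{\left(-3 \right)} = - 156 \cdot \frac{1}{104} \left(-3\right) \left(54 + 5 \left(-3\right)\right) = - 156 \cdot \frac{1}{104} \left(-3\right) \left(54 - 15\right) = - 156 \cdot \frac{1}{104} \left(-3\right) 39 = \left(-156\right) \left(- \frac{9}{8}\right) = \frac{351}{2}$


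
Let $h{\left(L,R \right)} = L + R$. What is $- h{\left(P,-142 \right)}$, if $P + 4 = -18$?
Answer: $164$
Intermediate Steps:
$P = -22$ ($P = -4 - 18 = -22$)
$- h{\left(P,-142 \right)} = - (-22 - 142) = \left(-1\right) \left(-164\right) = 164$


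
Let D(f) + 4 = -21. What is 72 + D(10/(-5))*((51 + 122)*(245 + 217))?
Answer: -1998078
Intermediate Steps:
D(f) = -25 (D(f) = -4 - 21 = -25)
72 + D(10/(-5))*((51 + 122)*(245 + 217)) = 72 - 25*(51 + 122)*(245 + 217) = 72 - 4325*462 = 72 - 25*79926 = 72 - 1998150 = -1998078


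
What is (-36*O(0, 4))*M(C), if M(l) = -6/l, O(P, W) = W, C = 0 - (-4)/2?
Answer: 432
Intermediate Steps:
C = 2 (C = 0 - (-4)/2 = 0 - 1*(-2) = 0 + 2 = 2)
(-36*O(0, 4))*M(C) = (-36*4)*(-6/2) = -(-864)/2 = -144*(-3) = 432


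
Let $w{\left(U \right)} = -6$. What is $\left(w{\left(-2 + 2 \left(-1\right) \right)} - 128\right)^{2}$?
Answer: $17956$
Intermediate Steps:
$\left(w{\left(-2 + 2 \left(-1\right) \right)} - 128\right)^{2} = \left(-6 - 128\right)^{2} = \left(-134\right)^{2} = 17956$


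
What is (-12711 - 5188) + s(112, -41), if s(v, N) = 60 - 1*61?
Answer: -17900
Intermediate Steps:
s(v, N) = -1 (s(v, N) = 60 - 61 = -1)
(-12711 - 5188) + s(112, -41) = (-12711 - 5188) - 1 = -17899 - 1 = -17900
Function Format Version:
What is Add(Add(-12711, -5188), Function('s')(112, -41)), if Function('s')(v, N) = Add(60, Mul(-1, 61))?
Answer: -17900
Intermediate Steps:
Function('s')(v, N) = -1 (Function('s')(v, N) = Add(60, -61) = -1)
Add(Add(-12711, -5188), Function('s')(112, -41)) = Add(Add(-12711, -5188), -1) = Add(-17899, -1) = -17900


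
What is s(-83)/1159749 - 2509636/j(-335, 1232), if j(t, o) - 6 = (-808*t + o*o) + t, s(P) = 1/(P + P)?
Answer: -483150943454599/344256471900450 ≈ -1.4035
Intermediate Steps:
s(P) = 1/(2*P)
j(t, o) = 6 + o² - 807*t (j(t, o) = 6 + ((-808*t + o*o) + t) = 6 + ((-808*t + o²) + t) = 6 + ((o² - 808*t) + t) = 6 + (o² - 807*t) = 6 + o² - 807*t)
s(-83)/1159749 - 2509636/j(-335, 1232) = ((½)/(-83))/1159749 - 2509636/(6 + 1232² - 807*(-335)) = ((½)*(-1/83))*(1/1159749) - 2509636/(6 + 1517824 + 270345) = -1/166*1/1159749 - 2509636/1788175 = -1/192518334 - 2509636*1/1788175 = -1/192518334 - 2509636/1788175 = -483150943454599/344256471900450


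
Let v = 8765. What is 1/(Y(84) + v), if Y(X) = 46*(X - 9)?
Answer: 1/12215 ≈ 8.1867e-5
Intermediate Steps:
Y(X) = -414 + 46*X (Y(X) = 46*(-9 + X) = -414 + 46*X)
1/(Y(84) + v) = 1/((-414 + 46*84) + 8765) = 1/((-414 + 3864) + 8765) = 1/(3450 + 8765) = 1/12215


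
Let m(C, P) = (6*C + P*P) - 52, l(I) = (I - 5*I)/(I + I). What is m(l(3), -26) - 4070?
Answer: -3458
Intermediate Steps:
l(I) = -2 (l(I) = (-4*I)/((2*I)) = (-4*I)*(1/(2*I)) = -2)
m(C, P) = -52 + P² + 6*C (m(C, P) = (6*C + P²) - 52 = (P² + 6*C) - 52 = -52 + P² + 6*C)
m(l(3), -26) - 4070 = (-52 + (-26)² + 6*(-2)) - 4070 = (-52 + 676 - 12) - 4070 = 612 - 4070 = -3458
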